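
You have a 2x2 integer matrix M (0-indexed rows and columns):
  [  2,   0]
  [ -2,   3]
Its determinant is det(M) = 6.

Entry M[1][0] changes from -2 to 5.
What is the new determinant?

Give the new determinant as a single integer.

Answer: 6

Derivation:
det is linear in row 1: changing M[1][0] by delta changes det by delta * cofactor(1,0).
Cofactor C_10 = (-1)^(1+0) * minor(1,0) = 0
Entry delta = 5 - -2 = 7
Det delta = 7 * 0 = 0
New det = 6 + 0 = 6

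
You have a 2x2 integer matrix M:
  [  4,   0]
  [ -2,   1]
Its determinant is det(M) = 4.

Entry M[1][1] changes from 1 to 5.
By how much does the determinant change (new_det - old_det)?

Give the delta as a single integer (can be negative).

Cofactor C_11 = 4
Entry delta = 5 - 1 = 4
Det delta = entry_delta * cofactor = 4 * 4 = 16

Answer: 16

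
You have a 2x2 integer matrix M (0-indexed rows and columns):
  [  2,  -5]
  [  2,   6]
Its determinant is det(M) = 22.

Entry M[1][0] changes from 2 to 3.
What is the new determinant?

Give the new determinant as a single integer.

Answer: 27

Derivation:
det is linear in row 1: changing M[1][0] by delta changes det by delta * cofactor(1,0).
Cofactor C_10 = (-1)^(1+0) * minor(1,0) = 5
Entry delta = 3 - 2 = 1
Det delta = 1 * 5 = 5
New det = 22 + 5 = 27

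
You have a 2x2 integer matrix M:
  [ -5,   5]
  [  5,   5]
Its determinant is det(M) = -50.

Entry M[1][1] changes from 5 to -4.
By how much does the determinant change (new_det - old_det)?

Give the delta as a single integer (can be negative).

Cofactor C_11 = -5
Entry delta = -4 - 5 = -9
Det delta = entry_delta * cofactor = -9 * -5 = 45

Answer: 45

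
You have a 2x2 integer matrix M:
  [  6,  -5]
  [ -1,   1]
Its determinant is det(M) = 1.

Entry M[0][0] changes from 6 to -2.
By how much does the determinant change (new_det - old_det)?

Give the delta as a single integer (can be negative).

Answer: -8

Derivation:
Cofactor C_00 = 1
Entry delta = -2 - 6 = -8
Det delta = entry_delta * cofactor = -8 * 1 = -8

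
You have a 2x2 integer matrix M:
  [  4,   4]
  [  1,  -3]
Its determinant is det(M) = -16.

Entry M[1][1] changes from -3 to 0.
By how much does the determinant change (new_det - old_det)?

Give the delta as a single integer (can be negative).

Cofactor C_11 = 4
Entry delta = 0 - -3 = 3
Det delta = entry_delta * cofactor = 3 * 4 = 12

Answer: 12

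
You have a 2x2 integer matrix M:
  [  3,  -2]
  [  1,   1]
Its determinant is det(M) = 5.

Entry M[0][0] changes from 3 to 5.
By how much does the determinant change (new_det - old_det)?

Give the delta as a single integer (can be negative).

Answer: 2

Derivation:
Cofactor C_00 = 1
Entry delta = 5 - 3 = 2
Det delta = entry_delta * cofactor = 2 * 1 = 2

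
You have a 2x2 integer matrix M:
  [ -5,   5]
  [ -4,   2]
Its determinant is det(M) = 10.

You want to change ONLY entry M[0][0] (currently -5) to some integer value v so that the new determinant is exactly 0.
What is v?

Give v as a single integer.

det is linear in entry M[0][0]: det = old_det + (v - -5) * C_00
Cofactor C_00 = 2
Want det = 0: 10 + (v - -5) * 2 = 0
  (v - -5) = -10 / 2 = -5
  v = -5 + (-5) = -10

Answer: -10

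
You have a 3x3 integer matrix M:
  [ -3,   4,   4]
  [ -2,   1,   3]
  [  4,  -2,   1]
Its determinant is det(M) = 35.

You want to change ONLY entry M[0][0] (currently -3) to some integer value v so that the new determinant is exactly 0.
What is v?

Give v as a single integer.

Answer: -8

Derivation:
det is linear in entry M[0][0]: det = old_det + (v - -3) * C_00
Cofactor C_00 = 7
Want det = 0: 35 + (v - -3) * 7 = 0
  (v - -3) = -35 / 7 = -5
  v = -3 + (-5) = -8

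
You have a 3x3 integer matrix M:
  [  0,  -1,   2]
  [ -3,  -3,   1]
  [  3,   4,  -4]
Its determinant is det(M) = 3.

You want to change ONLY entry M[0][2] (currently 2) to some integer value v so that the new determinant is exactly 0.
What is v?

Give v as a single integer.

Answer: 3

Derivation:
det is linear in entry M[0][2]: det = old_det + (v - 2) * C_02
Cofactor C_02 = -3
Want det = 0: 3 + (v - 2) * -3 = 0
  (v - 2) = -3 / -3 = 1
  v = 2 + (1) = 3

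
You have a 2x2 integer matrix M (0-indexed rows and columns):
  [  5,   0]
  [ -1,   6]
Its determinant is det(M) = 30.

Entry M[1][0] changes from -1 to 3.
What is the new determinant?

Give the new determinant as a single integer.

Answer: 30

Derivation:
det is linear in row 1: changing M[1][0] by delta changes det by delta * cofactor(1,0).
Cofactor C_10 = (-1)^(1+0) * minor(1,0) = 0
Entry delta = 3 - -1 = 4
Det delta = 4 * 0 = 0
New det = 30 + 0 = 30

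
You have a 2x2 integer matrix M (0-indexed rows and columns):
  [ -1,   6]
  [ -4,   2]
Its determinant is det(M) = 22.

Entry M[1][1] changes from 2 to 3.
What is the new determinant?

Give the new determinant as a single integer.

Answer: 21

Derivation:
det is linear in row 1: changing M[1][1] by delta changes det by delta * cofactor(1,1).
Cofactor C_11 = (-1)^(1+1) * minor(1,1) = -1
Entry delta = 3 - 2 = 1
Det delta = 1 * -1 = -1
New det = 22 + -1 = 21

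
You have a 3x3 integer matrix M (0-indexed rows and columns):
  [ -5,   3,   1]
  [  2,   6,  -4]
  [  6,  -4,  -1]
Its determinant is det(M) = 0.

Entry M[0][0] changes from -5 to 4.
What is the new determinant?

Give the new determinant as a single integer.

det is linear in row 0: changing M[0][0] by delta changes det by delta * cofactor(0,0).
Cofactor C_00 = (-1)^(0+0) * minor(0,0) = -22
Entry delta = 4 - -5 = 9
Det delta = 9 * -22 = -198
New det = 0 + -198 = -198

Answer: -198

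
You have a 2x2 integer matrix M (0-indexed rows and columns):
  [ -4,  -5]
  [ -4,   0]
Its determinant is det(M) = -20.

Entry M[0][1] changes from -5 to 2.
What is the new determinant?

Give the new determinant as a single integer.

det is linear in row 0: changing M[0][1] by delta changes det by delta * cofactor(0,1).
Cofactor C_01 = (-1)^(0+1) * minor(0,1) = 4
Entry delta = 2 - -5 = 7
Det delta = 7 * 4 = 28
New det = -20 + 28 = 8

Answer: 8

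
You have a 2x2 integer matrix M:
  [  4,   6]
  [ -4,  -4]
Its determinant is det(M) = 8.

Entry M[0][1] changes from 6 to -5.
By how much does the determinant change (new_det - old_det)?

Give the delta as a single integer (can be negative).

Cofactor C_01 = 4
Entry delta = -5 - 6 = -11
Det delta = entry_delta * cofactor = -11 * 4 = -44

Answer: -44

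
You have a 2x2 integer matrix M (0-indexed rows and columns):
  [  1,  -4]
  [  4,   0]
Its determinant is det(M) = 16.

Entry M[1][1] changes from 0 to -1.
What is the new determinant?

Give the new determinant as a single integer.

det is linear in row 1: changing M[1][1] by delta changes det by delta * cofactor(1,1).
Cofactor C_11 = (-1)^(1+1) * minor(1,1) = 1
Entry delta = -1 - 0 = -1
Det delta = -1 * 1 = -1
New det = 16 + -1 = 15

Answer: 15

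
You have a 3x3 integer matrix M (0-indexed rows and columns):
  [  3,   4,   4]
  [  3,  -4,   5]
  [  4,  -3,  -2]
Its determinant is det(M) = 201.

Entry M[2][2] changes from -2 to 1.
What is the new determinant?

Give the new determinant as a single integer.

Answer: 129

Derivation:
det is linear in row 2: changing M[2][2] by delta changes det by delta * cofactor(2,2).
Cofactor C_22 = (-1)^(2+2) * minor(2,2) = -24
Entry delta = 1 - -2 = 3
Det delta = 3 * -24 = -72
New det = 201 + -72 = 129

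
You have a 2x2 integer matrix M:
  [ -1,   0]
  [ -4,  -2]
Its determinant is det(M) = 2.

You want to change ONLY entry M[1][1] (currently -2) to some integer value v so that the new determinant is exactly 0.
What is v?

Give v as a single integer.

det is linear in entry M[1][1]: det = old_det + (v - -2) * C_11
Cofactor C_11 = -1
Want det = 0: 2 + (v - -2) * -1 = 0
  (v - -2) = -2 / -1 = 2
  v = -2 + (2) = 0

Answer: 0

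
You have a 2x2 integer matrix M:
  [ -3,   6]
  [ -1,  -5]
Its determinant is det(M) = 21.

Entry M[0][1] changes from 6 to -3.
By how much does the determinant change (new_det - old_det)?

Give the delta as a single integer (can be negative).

Cofactor C_01 = 1
Entry delta = -3 - 6 = -9
Det delta = entry_delta * cofactor = -9 * 1 = -9

Answer: -9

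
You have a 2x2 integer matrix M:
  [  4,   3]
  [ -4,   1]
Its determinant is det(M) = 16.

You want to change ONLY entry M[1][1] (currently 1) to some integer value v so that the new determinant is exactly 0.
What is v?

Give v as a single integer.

det is linear in entry M[1][1]: det = old_det + (v - 1) * C_11
Cofactor C_11 = 4
Want det = 0: 16 + (v - 1) * 4 = 0
  (v - 1) = -16 / 4 = -4
  v = 1 + (-4) = -3

Answer: -3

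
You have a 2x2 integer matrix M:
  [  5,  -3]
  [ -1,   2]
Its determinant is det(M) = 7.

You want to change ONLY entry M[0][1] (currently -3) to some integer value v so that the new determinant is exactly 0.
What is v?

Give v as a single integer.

det is linear in entry M[0][1]: det = old_det + (v - -3) * C_01
Cofactor C_01 = 1
Want det = 0: 7 + (v - -3) * 1 = 0
  (v - -3) = -7 / 1 = -7
  v = -3 + (-7) = -10

Answer: -10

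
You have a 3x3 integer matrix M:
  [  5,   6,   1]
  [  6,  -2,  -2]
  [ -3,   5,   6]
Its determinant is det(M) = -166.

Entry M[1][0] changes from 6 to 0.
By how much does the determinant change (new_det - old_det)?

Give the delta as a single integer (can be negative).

Cofactor C_10 = -31
Entry delta = 0 - 6 = -6
Det delta = entry_delta * cofactor = -6 * -31 = 186

Answer: 186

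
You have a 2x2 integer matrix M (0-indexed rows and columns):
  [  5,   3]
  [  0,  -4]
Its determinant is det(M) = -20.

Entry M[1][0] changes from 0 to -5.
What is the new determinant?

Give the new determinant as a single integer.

det is linear in row 1: changing M[1][0] by delta changes det by delta * cofactor(1,0).
Cofactor C_10 = (-1)^(1+0) * minor(1,0) = -3
Entry delta = -5 - 0 = -5
Det delta = -5 * -3 = 15
New det = -20 + 15 = -5

Answer: -5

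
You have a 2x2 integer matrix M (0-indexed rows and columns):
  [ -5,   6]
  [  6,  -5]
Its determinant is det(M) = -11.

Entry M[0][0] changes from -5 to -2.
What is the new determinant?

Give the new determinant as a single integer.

det is linear in row 0: changing M[0][0] by delta changes det by delta * cofactor(0,0).
Cofactor C_00 = (-1)^(0+0) * minor(0,0) = -5
Entry delta = -2 - -5 = 3
Det delta = 3 * -5 = -15
New det = -11 + -15 = -26

Answer: -26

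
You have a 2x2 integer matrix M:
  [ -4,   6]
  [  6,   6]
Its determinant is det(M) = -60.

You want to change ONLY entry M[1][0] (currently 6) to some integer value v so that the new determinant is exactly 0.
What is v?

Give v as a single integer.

Answer: -4

Derivation:
det is linear in entry M[1][0]: det = old_det + (v - 6) * C_10
Cofactor C_10 = -6
Want det = 0: -60 + (v - 6) * -6 = 0
  (v - 6) = 60 / -6 = -10
  v = 6 + (-10) = -4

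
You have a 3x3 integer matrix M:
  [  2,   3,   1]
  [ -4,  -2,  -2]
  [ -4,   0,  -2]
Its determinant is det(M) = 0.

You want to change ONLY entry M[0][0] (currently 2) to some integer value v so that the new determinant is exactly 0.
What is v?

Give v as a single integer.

det is linear in entry M[0][0]: det = old_det + (v - 2) * C_00
Cofactor C_00 = 4
Want det = 0: 0 + (v - 2) * 4 = 0
  (v - 2) = 0 / 4 = 0
  v = 2 + (0) = 2

Answer: 2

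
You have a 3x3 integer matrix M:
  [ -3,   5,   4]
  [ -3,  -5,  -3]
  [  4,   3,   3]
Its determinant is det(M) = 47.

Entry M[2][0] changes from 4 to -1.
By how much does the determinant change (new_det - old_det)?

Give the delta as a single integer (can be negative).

Cofactor C_20 = 5
Entry delta = -1 - 4 = -5
Det delta = entry_delta * cofactor = -5 * 5 = -25

Answer: -25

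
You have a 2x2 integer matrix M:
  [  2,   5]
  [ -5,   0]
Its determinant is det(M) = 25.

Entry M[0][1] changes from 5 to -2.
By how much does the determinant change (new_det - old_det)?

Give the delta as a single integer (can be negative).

Cofactor C_01 = 5
Entry delta = -2 - 5 = -7
Det delta = entry_delta * cofactor = -7 * 5 = -35

Answer: -35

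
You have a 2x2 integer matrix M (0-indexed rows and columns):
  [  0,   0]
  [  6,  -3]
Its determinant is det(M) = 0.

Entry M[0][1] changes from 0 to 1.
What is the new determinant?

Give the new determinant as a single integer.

det is linear in row 0: changing M[0][1] by delta changes det by delta * cofactor(0,1).
Cofactor C_01 = (-1)^(0+1) * minor(0,1) = -6
Entry delta = 1 - 0 = 1
Det delta = 1 * -6 = -6
New det = 0 + -6 = -6

Answer: -6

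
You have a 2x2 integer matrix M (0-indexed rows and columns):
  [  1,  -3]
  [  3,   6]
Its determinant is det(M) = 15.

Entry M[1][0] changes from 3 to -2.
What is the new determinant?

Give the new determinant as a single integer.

det is linear in row 1: changing M[1][0] by delta changes det by delta * cofactor(1,0).
Cofactor C_10 = (-1)^(1+0) * minor(1,0) = 3
Entry delta = -2 - 3 = -5
Det delta = -5 * 3 = -15
New det = 15 + -15 = 0

Answer: 0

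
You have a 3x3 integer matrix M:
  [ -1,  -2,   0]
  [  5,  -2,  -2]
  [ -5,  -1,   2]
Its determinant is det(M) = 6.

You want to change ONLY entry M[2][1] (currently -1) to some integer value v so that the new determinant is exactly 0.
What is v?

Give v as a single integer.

det is linear in entry M[2][1]: det = old_det + (v - -1) * C_21
Cofactor C_21 = -2
Want det = 0: 6 + (v - -1) * -2 = 0
  (v - -1) = -6 / -2 = 3
  v = -1 + (3) = 2

Answer: 2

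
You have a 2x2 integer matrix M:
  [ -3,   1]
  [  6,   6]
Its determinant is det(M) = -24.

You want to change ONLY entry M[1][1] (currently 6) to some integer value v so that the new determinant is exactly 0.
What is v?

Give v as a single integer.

det is linear in entry M[1][1]: det = old_det + (v - 6) * C_11
Cofactor C_11 = -3
Want det = 0: -24 + (v - 6) * -3 = 0
  (v - 6) = 24 / -3 = -8
  v = 6 + (-8) = -2

Answer: -2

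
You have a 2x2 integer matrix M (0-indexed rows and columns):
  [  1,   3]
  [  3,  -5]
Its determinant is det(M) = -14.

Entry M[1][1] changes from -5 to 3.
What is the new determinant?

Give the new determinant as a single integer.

Answer: -6

Derivation:
det is linear in row 1: changing M[1][1] by delta changes det by delta * cofactor(1,1).
Cofactor C_11 = (-1)^(1+1) * minor(1,1) = 1
Entry delta = 3 - -5 = 8
Det delta = 8 * 1 = 8
New det = -14 + 8 = -6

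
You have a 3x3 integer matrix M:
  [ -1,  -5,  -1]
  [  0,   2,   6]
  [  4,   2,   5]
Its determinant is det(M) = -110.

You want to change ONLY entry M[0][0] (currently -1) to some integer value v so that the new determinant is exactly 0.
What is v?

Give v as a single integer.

det is linear in entry M[0][0]: det = old_det + (v - -1) * C_00
Cofactor C_00 = -2
Want det = 0: -110 + (v - -1) * -2 = 0
  (v - -1) = 110 / -2 = -55
  v = -1 + (-55) = -56

Answer: -56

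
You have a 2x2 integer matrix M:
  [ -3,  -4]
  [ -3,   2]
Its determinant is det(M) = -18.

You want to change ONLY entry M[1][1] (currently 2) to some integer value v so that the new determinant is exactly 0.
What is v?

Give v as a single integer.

Answer: -4

Derivation:
det is linear in entry M[1][1]: det = old_det + (v - 2) * C_11
Cofactor C_11 = -3
Want det = 0: -18 + (v - 2) * -3 = 0
  (v - 2) = 18 / -3 = -6
  v = 2 + (-6) = -4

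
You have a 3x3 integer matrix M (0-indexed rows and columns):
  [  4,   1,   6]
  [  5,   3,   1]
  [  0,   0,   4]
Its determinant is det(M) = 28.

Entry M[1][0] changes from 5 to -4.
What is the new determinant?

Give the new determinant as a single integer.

det is linear in row 1: changing M[1][0] by delta changes det by delta * cofactor(1,0).
Cofactor C_10 = (-1)^(1+0) * minor(1,0) = -4
Entry delta = -4 - 5 = -9
Det delta = -9 * -4 = 36
New det = 28 + 36 = 64

Answer: 64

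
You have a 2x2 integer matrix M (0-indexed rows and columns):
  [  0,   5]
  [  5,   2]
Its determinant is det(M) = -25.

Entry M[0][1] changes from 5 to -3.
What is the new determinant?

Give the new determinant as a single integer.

Answer: 15

Derivation:
det is linear in row 0: changing M[0][1] by delta changes det by delta * cofactor(0,1).
Cofactor C_01 = (-1)^(0+1) * minor(0,1) = -5
Entry delta = -3 - 5 = -8
Det delta = -8 * -5 = 40
New det = -25 + 40 = 15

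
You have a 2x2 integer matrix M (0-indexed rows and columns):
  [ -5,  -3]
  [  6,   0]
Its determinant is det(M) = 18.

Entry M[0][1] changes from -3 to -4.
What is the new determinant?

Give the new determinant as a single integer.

Answer: 24

Derivation:
det is linear in row 0: changing M[0][1] by delta changes det by delta * cofactor(0,1).
Cofactor C_01 = (-1)^(0+1) * minor(0,1) = -6
Entry delta = -4 - -3 = -1
Det delta = -1 * -6 = 6
New det = 18 + 6 = 24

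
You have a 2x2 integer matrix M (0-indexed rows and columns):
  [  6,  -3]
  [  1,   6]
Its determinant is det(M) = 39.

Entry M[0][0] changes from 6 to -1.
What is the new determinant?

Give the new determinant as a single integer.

det is linear in row 0: changing M[0][0] by delta changes det by delta * cofactor(0,0).
Cofactor C_00 = (-1)^(0+0) * minor(0,0) = 6
Entry delta = -1 - 6 = -7
Det delta = -7 * 6 = -42
New det = 39 + -42 = -3

Answer: -3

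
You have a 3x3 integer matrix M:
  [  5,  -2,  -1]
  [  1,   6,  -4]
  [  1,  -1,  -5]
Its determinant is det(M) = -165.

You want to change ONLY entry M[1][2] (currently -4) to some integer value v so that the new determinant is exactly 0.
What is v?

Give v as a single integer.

det is linear in entry M[1][2]: det = old_det + (v - -4) * C_12
Cofactor C_12 = 3
Want det = 0: -165 + (v - -4) * 3 = 0
  (v - -4) = 165 / 3 = 55
  v = -4 + (55) = 51

Answer: 51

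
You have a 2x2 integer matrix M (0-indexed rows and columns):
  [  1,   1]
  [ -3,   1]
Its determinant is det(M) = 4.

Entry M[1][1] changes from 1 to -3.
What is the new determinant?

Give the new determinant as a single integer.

Answer: 0

Derivation:
det is linear in row 1: changing M[1][1] by delta changes det by delta * cofactor(1,1).
Cofactor C_11 = (-1)^(1+1) * minor(1,1) = 1
Entry delta = -3 - 1 = -4
Det delta = -4 * 1 = -4
New det = 4 + -4 = 0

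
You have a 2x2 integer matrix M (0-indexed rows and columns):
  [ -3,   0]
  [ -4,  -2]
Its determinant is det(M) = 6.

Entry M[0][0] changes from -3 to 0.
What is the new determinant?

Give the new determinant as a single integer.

det is linear in row 0: changing M[0][0] by delta changes det by delta * cofactor(0,0).
Cofactor C_00 = (-1)^(0+0) * minor(0,0) = -2
Entry delta = 0 - -3 = 3
Det delta = 3 * -2 = -6
New det = 6 + -6 = 0

Answer: 0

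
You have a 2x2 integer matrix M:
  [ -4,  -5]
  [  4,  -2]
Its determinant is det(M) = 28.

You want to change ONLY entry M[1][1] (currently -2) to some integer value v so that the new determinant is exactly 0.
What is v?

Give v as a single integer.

det is linear in entry M[1][1]: det = old_det + (v - -2) * C_11
Cofactor C_11 = -4
Want det = 0: 28 + (v - -2) * -4 = 0
  (v - -2) = -28 / -4 = 7
  v = -2 + (7) = 5

Answer: 5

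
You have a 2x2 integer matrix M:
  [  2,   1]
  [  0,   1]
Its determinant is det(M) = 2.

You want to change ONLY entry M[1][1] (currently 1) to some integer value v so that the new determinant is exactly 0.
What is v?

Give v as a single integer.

det is linear in entry M[1][1]: det = old_det + (v - 1) * C_11
Cofactor C_11 = 2
Want det = 0: 2 + (v - 1) * 2 = 0
  (v - 1) = -2 / 2 = -1
  v = 1 + (-1) = 0

Answer: 0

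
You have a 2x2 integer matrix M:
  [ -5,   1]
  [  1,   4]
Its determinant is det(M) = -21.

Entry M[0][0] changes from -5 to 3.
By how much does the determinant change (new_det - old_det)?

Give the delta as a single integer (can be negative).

Cofactor C_00 = 4
Entry delta = 3 - -5 = 8
Det delta = entry_delta * cofactor = 8 * 4 = 32

Answer: 32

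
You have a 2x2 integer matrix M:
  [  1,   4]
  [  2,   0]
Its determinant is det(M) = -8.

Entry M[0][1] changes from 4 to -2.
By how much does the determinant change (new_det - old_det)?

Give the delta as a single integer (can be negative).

Cofactor C_01 = -2
Entry delta = -2 - 4 = -6
Det delta = entry_delta * cofactor = -6 * -2 = 12

Answer: 12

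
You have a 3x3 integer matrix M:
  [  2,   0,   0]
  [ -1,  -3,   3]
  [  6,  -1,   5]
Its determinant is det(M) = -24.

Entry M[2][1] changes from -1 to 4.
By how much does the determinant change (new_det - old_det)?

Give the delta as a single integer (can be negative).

Answer: -30

Derivation:
Cofactor C_21 = -6
Entry delta = 4 - -1 = 5
Det delta = entry_delta * cofactor = 5 * -6 = -30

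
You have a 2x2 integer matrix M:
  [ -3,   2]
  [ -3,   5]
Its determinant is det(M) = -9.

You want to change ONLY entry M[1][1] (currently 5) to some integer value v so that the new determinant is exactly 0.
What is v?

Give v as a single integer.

det is linear in entry M[1][1]: det = old_det + (v - 5) * C_11
Cofactor C_11 = -3
Want det = 0: -9 + (v - 5) * -3 = 0
  (v - 5) = 9 / -3 = -3
  v = 5 + (-3) = 2

Answer: 2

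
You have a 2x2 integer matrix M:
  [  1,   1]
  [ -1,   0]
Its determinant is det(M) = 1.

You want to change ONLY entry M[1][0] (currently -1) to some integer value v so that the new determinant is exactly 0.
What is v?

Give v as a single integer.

Answer: 0

Derivation:
det is linear in entry M[1][0]: det = old_det + (v - -1) * C_10
Cofactor C_10 = -1
Want det = 0: 1 + (v - -1) * -1 = 0
  (v - -1) = -1 / -1 = 1
  v = -1 + (1) = 0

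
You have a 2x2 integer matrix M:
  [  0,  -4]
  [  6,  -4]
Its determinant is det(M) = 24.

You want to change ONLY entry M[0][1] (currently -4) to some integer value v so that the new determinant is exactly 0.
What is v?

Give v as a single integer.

Answer: 0

Derivation:
det is linear in entry M[0][1]: det = old_det + (v - -4) * C_01
Cofactor C_01 = -6
Want det = 0: 24 + (v - -4) * -6 = 0
  (v - -4) = -24 / -6 = 4
  v = -4 + (4) = 0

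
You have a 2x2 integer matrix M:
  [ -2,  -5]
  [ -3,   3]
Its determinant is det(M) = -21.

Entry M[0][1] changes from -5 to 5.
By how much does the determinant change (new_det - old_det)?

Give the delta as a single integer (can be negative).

Answer: 30

Derivation:
Cofactor C_01 = 3
Entry delta = 5 - -5 = 10
Det delta = entry_delta * cofactor = 10 * 3 = 30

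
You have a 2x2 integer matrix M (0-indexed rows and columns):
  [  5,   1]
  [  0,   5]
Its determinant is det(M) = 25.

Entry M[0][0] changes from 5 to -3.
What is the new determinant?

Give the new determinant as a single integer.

det is linear in row 0: changing M[0][0] by delta changes det by delta * cofactor(0,0).
Cofactor C_00 = (-1)^(0+0) * minor(0,0) = 5
Entry delta = -3 - 5 = -8
Det delta = -8 * 5 = -40
New det = 25 + -40 = -15

Answer: -15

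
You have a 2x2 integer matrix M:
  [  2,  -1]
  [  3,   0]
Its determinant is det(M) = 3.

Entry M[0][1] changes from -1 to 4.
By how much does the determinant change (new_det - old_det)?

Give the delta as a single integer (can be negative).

Answer: -15

Derivation:
Cofactor C_01 = -3
Entry delta = 4 - -1 = 5
Det delta = entry_delta * cofactor = 5 * -3 = -15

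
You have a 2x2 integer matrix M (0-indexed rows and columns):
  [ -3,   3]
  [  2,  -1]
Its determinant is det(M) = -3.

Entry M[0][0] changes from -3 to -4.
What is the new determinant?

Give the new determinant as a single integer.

det is linear in row 0: changing M[0][0] by delta changes det by delta * cofactor(0,0).
Cofactor C_00 = (-1)^(0+0) * minor(0,0) = -1
Entry delta = -4 - -3 = -1
Det delta = -1 * -1 = 1
New det = -3 + 1 = -2

Answer: -2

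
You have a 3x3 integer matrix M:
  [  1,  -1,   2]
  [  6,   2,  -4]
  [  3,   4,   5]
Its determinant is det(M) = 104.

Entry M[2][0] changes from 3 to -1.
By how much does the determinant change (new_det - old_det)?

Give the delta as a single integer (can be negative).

Cofactor C_20 = 0
Entry delta = -1 - 3 = -4
Det delta = entry_delta * cofactor = -4 * 0 = 0

Answer: 0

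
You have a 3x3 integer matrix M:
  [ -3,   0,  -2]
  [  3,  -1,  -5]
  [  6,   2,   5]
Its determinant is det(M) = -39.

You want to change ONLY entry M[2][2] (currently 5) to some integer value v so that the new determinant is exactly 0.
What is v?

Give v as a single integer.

det is linear in entry M[2][2]: det = old_det + (v - 5) * C_22
Cofactor C_22 = 3
Want det = 0: -39 + (v - 5) * 3 = 0
  (v - 5) = 39 / 3 = 13
  v = 5 + (13) = 18

Answer: 18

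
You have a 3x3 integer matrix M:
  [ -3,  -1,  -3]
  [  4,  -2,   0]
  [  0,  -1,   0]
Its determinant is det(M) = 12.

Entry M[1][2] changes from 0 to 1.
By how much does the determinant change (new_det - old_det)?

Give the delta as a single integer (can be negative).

Cofactor C_12 = -3
Entry delta = 1 - 0 = 1
Det delta = entry_delta * cofactor = 1 * -3 = -3

Answer: -3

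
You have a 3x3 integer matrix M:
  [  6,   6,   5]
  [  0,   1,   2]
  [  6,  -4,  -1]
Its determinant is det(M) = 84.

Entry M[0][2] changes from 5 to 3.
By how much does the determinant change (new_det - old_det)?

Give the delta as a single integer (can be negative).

Cofactor C_02 = -6
Entry delta = 3 - 5 = -2
Det delta = entry_delta * cofactor = -2 * -6 = 12

Answer: 12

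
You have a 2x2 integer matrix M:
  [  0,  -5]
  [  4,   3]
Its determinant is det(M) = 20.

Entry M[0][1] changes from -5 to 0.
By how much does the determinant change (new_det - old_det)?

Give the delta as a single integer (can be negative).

Answer: -20

Derivation:
Cofactor C_01 = -4
Entry delta = 0 - -5 = 5
Det delta = entry_delta * cofactor = 5 * -4 = -20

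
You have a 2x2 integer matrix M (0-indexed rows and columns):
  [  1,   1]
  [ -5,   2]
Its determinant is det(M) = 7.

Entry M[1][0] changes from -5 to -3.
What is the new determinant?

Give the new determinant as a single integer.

Answer: 5

Derivation:
det is linear in row 1: changing M[1][0] by delta changes det by delta * cofactor(1,0).
Cofactor C_10 = (-1)^(1+0) * minor(1,0) = -1
Entry delta = -3 - -5 = 2
Det delta = 2 * -1 = -2
New det = 7 + -2 = 5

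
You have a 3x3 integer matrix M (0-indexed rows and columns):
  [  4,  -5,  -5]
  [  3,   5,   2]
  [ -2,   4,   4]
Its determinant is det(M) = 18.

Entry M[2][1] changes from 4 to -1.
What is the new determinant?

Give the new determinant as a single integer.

Answer: 133

Derivation:
det is linear in row 2: changing M[2][1] by delta changes det by delta * cofactor(2,1).
Cofactor C_21 = (-1)^(2+1) * minor(2,1) = -23
Entry delta = -1 - 4 = -5
Det delta = -5 * -23 = 115
New det = 18 + 115 = 133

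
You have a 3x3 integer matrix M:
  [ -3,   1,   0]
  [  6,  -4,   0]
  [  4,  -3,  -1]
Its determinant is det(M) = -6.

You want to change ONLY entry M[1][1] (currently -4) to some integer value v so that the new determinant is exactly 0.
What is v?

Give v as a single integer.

det is linear in entry M[1][1]: det = old_det + (v - -4) * C_11
Cofactor C_11 = 3
Want det = 0: -6 + (v - -4) * 3 = 0
  (v - -4) = 6 / 3 = 2
  v = -4 + (2) = -2

Answer: -2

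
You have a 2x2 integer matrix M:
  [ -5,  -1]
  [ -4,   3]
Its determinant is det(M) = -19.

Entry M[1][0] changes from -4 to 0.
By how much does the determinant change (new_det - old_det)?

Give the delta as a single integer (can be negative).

Answer: 4

Derivation:
Cofactor C_10 = 1
Entry delta = 0 - -4 = 4
Det delta = entry_delta * cofactor = 4 * 1 = 4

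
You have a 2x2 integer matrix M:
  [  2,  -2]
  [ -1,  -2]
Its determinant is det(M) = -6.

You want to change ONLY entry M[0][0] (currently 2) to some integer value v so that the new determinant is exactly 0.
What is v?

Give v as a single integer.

Answer: -1

Derivation:
det is linear in entry M[0][0]: det = old_det + (v - 2) * C_00
Cofactor C_00 = -2
Want det = 0: -6 + (v - 2) * -2 = 0
  (v - 2) = 6 / -2 = -3
  v = 2 + (-3) = -1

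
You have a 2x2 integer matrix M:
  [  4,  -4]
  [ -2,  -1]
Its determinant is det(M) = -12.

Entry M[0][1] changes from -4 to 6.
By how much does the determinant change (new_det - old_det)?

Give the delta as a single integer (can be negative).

Answer: 20

Derivation:
Cofactor C_01 = 2
Entry delta = 6 - -4 = 10
Det delta = entry_delta * cofactor = 10 * 2 = 20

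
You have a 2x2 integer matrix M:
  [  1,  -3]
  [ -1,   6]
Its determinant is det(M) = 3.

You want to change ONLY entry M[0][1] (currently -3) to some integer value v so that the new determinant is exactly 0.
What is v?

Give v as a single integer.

det is linear in entry M[0][1]: det = old_det + (v - -3) * C_01
Cofactor C_01 = 1
Want det = 0: 3 + (v - -3) * 1 = 0
  (v - -3) = -3 / 1 = -3
  v = -3 + (-3) = -6

Answer: -6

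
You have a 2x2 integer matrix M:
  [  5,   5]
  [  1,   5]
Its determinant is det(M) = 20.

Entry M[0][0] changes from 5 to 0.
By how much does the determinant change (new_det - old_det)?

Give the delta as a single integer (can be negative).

Answer: -25

Derivation:
Cofactor C_00 = 5
Entry delta = 0 - 5 = -5
Det delta = entry_delta * cofactor = -5 * 5 = -25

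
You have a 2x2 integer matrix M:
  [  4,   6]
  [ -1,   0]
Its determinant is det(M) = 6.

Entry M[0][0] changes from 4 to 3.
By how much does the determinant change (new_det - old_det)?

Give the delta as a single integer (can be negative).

Cofactor C_00 = 0
Entry delta = 3 - 4 = -1
Det delta = entry_delta * cofactor = -1 * 0 = 0

Answer: 0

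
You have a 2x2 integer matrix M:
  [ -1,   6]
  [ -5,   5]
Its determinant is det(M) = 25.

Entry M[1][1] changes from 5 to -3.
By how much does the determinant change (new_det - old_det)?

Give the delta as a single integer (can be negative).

Cofactor C_11 = -1
Entry delta = -3 - 5 = -8
Det delta = entry_delta * cofactor = -8 * -1 = 8

Answer: 8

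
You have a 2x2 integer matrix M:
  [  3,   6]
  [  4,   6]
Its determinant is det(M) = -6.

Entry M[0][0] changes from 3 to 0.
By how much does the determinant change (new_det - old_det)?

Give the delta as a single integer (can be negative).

Cofactor C_00 = 6
Entry delta = 0 - 3 = -3
Det delta = entry_delta * cofactor = -3 * 6 = -18

Answer: -18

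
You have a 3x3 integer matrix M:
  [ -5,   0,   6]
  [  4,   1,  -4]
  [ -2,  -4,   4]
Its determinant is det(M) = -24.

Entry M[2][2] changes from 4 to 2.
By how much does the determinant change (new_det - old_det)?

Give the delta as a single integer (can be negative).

Answer: 10

Derivation:
Cofactor C_22 = -5
Entry delta = 2 - 4 = -2
Det delta = entry_delta * cofactor = -2 * -5 = 10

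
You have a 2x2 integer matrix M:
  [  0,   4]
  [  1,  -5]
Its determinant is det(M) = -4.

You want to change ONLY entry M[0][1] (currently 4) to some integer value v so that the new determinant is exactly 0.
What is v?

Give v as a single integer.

det is linear in entry M[0][1]: det = old_det + (v - 4) * C_01
Cofactor C_01 = -1
Want det = 0: -4 + (v - 4) * -1 = 0
  (v - 4) = 4 / -1 = -4
  v = 4 + (-4) = 0

Answer: 0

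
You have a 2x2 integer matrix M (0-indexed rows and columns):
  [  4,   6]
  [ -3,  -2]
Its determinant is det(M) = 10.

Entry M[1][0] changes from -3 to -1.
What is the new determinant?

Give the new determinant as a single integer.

det is linear in row 1: changing M[1][0] by delta changes det by delta * cofactor(1,0).
Cofactor C_10 = (-1)^(1+0) * minor(1,0) = -6
Entry delta = -1 - -3 = 2
Det delta = 2 * -6 = -12
New det = 10 + -12 = -2

Answer: -2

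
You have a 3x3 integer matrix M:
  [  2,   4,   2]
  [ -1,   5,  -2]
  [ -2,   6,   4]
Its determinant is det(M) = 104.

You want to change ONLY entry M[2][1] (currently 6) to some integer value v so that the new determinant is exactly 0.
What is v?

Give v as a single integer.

det is linear in entry M[2][1]: det = old_det + (v - 6) * C_21
Cofactor C_21 = 2
Want det = 0: 104 + (v - 6) * 2 = 0
  (v - 6) = -104 / 2 = -52
  v = 6 + (-52) = -46

Answer: -46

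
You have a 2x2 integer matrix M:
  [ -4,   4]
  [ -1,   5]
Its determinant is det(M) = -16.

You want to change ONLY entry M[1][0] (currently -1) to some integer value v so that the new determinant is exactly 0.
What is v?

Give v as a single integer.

Answer: -5

Derivation:
det is linear in entry M[1][0]: det = old_det + (v - -1) * C_10
Cofactor C_10 = -4
Want det = 0: -16 + (v - -1) * -4 = 0
  (v - -1) = 16 / -4 = -4
  v = -1 + (-4) = -5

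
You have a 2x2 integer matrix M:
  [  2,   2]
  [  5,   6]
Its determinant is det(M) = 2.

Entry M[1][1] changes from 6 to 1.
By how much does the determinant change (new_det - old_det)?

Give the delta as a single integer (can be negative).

Cofactor C_11 = 2
Entry delta = 1 - 6 = -5
Det delta = entry_delta * cofactor = -5 * 2 = -10

Answer: -10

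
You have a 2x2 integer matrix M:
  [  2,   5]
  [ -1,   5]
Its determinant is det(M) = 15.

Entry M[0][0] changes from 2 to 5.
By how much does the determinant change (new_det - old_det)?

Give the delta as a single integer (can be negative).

Cofactor C_00 = 5
Entry delta = 5 - 2 = 3
Det delta = entry_delta * cofactor = 3 * 5 = 15

Answer: 15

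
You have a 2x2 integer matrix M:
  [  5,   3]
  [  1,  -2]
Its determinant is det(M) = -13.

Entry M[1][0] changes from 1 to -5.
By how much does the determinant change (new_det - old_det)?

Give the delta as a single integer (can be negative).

Answer: 18

Derivation:
Cofactor C_10 = -3
Entry delta = -5 - 1 = -6
Det delta = entry_delta * cofactor = -6 * -3 = 18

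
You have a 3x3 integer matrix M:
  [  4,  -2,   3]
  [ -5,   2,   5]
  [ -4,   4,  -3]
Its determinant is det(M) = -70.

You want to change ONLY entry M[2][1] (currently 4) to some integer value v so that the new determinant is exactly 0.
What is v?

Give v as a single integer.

det is linear in entry M[2][1]: det = old_det + (v - 4) * C_21
Cofactor C_21 = -35
Want det = 0: -70 + (v - 4) * -35 = 0
  (v - 4) = 70 / -35 = -2
  v = 4 + (-2) = 2

Answer: 2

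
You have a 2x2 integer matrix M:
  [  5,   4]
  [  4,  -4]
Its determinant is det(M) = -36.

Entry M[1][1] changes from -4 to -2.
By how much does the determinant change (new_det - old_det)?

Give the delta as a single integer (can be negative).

Answer: 10

Derivation:
Cofactor C_11 = 5
Entry delta = -2 - -4 = 2
Det delta = entry_delta * cofactor = 2 * 5 = 10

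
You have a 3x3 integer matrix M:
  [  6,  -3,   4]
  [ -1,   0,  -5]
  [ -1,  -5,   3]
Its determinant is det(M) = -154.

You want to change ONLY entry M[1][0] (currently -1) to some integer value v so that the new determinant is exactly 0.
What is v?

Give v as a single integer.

Answer: -15

Derivation:
det is linear in entry M[1][0]: det = old_det + (v - -1) * C_10
Cofactor C_10 = -11
Want det = 0: -154 + (v - -1) * -11 = 0
  (v - -1) = 154 / -11 = -14
  v = -1 + (-14) = -15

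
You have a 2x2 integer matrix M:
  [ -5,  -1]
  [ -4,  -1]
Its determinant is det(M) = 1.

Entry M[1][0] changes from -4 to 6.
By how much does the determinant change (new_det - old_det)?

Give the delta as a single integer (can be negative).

Answer: 10

Derivation:
Cofactor C_10 = 1
Entry delta = 6 - -4 = 10
Det delta = entry_delta * cofactor = 10 * 1 = 10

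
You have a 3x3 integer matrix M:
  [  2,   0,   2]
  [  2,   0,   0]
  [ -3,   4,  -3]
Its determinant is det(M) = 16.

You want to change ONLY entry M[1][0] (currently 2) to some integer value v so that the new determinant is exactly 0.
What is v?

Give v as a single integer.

det is linear in entry M[1][0]: det = old_det + (v - 2) * C_10
Cofactor C_10 = 8
Want det = 0: 16 + (v - 2) * 8 = 0
  (v - 2) = -16 / 8 = -2
  v = 2 + (-2) = 0

Answer: 0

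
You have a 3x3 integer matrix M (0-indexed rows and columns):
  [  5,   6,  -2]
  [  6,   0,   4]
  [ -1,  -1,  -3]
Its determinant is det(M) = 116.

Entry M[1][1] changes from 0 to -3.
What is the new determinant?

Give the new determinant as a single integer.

Answer: 167

Derivation:
det is linear in row 1: changing M[1][1] by delta changes det by delta * cofactor(1,1).
Cofactor C_11 = (-1)^(1+1) * minor(1,1) = -17
Entry delta = -3 - 0 = -3
Det delta = -3 * -17 = 51
New det = 116 + 51 = 167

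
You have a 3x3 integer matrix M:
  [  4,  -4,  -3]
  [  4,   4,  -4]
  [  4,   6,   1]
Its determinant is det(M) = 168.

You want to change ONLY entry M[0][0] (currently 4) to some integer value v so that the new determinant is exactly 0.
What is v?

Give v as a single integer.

Answer: -2

Derivation:
det is linear in entry M[0][0]: det = old_det + (v - 4) * C_00
Cofactor C_00 = 28
Want det = 0: 168 + (v - 4) * 28 = 0
  (v - 4) = -168 / 28 = -6
  v = 4 + (-6) = -2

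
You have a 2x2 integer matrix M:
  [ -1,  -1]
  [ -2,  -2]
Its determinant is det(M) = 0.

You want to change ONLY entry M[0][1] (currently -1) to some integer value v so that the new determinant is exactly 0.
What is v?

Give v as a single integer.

Answer: -1

Derivation:
det is linear in entry M[0][1]: det = old_det + (v - -1) * C_01
Cofactor C_01 = 2
Want det = 0: 0 + (v - -1) * 2 = 0
  (v - -1) = 0 / 2 = 0
  v = -1 + (0) = -1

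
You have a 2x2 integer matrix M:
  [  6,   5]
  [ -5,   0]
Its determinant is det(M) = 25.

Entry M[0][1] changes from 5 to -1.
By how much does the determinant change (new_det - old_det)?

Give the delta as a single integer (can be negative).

Answer: -30

Derivation:
Cofactor C_01 = 5
Entry delta = -1 - 5 = -6
Det delta = entry_delta * cofactor = -6 * 5 = -30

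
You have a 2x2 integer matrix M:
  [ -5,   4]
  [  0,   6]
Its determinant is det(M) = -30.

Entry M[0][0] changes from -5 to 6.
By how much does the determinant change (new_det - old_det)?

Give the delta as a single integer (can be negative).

Cofactor C_00 = 6
Entry delta = 6 - -5 = 11
Det delta = entry_delta * cofactor = 11 * 6 = 66

Answer: 66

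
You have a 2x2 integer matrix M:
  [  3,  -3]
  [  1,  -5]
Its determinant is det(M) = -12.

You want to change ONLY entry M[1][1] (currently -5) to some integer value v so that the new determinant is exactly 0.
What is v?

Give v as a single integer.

Answer: -1

Derivation:
det is linear in entry M[1][1]: det = old_det + (v - -5) * C_11
Cofactor C_11 = 3
Want det = 0: -12 + (v - -5) * 3 = 0
  (v - -5) = 12 / 3 = 4
  v = -5 + (4) = -1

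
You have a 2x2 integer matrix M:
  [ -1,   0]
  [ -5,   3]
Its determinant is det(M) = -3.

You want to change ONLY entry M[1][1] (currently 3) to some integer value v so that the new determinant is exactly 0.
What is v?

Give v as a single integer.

det is linear in entry M[1][1]: det = old_det + (v - 3) * C_11
Cofactor C_11 = -1
Want det = 0: -3 + (v - 3) * -1 = 0
  (v - 3) = 3 / -1 = -3
  v = 3 + (-3) = 0

Answer: 0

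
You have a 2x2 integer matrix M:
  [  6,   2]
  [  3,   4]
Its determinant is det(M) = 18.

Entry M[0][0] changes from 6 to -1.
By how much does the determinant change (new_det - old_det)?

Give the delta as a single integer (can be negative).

Answer: -28

Derivation:
Cofactor C_00 = 4
Entry delta = -1 - 6 = -7
Det delta = entry_delta * cofactor = -7 * 4 = -28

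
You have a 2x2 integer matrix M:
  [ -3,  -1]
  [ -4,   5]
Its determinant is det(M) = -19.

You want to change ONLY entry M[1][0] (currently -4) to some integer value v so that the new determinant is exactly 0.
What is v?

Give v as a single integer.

Answer: 15

Derivation:
det is linear in entry M[1][0]: det = old_det + (v - -4) * C_10
Cofactor C_10 = 1
Want det = 0: -19 + (v - -4) * 1 = 0
  (v - -4) = 19 / 1 = 19
  v = -4 + (19) = 15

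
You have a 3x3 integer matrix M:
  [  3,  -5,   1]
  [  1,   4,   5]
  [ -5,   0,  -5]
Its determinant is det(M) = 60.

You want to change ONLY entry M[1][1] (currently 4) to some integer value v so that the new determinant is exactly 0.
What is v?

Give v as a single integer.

det is linear in entry M[1][1]: det = old_det + (v - 4) * C_11
Cofactor C_11 = -10
Want det = 0: 60 + (v - 4) * -10 = 0
  (v - 4) = -60 / -10 = 6
  v = 4 + (6) = 10

Answer: 10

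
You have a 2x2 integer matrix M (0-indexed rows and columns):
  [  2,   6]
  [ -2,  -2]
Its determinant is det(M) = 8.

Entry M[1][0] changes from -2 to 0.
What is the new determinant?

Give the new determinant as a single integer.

Answer: -4

Derivation:
det is linear in row 1: changing M[1][0] by delta changes det by delta * cofactor(1,0).
Cofactor C_10 = (-1)^(1+0) * minor(1,0) = -6
Entry delta = 0 - -2 = 2
Det delta = 2 * -6 = -12
New det = 8 + -12 = -4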